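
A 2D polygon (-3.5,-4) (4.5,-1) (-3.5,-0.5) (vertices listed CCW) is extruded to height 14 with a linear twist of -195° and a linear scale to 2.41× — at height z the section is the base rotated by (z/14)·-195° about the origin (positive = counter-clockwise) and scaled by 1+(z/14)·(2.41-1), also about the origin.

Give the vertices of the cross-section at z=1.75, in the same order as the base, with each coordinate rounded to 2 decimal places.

t = z/height = 1.75/14 = 0.125
s = 1 + (scale-1)·z/height = 1 + (2.41-1)·1.75/14 = 1.176250
θ = twist·z/height = -195°·1.75/14 = -24.3750° = -0.425424 rad
cos θ = 0.910864, sin θ = -0.412707 (intermediates below are computed at full precision and shown rounded to 5 d.p.)
v1: (-3.5,-4) → rotate → (-4.83885,-2.19898) → ×s → (-5.69170,-2.58655) → (-5.69,-2.59)
v2: (4.5,-1) → rotate → (3.68618,-2.76805) → ×s → (4.33587,-3.25591) → (4.34,-3.26)
v3: (-3.5,-0.5) → rotate → (-3.39438,0.98904) → ×s → (-3.99264,1.16336) → (-3.99,1.16)

Cross-section at z=1.75: (-5.69,-2.59) (4.34,-3.26) (-3.99,1.16)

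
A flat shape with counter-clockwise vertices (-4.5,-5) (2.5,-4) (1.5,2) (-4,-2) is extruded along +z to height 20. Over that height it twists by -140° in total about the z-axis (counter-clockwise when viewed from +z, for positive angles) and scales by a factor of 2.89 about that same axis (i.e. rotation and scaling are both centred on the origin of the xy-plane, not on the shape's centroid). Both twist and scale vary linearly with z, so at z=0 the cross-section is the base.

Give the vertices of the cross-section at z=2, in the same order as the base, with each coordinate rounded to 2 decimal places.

Cross-section at z=2: (-6.63,-4.47) (1.73,-5.33) (2.31,1.88) (-5.19,-1.16)

t = z/height = 2/20 = 0.1
s = 1 + (scale-1)·z/height = 1 + (2.89-1)·2/20 = 1.189000
θ = twist·z/height = -140°·2/20 = -14.0000° = -0.244346 rad
cos θ = 0.970296, sin θ = -0.241922 (intermediates below are computed at full precision and shown rounded to 5 d.p.)
v1: (-4.5,-5) → rotate → (-5.57594,-3.76283) → ×s → (-6.62979,-4.47400) → (-6.63,-4.47)
v2: (2.5,-4) → rotate → (1.45805,-4.48599) → ×s → (1.73362,-5.33384) → (1.73,-5.33)
v3: (1.5,2) → rotate → (1.93929,1.57771) → ×s → (2.30581,1.87590) → (2.31,1.88)
v4: (-4,-2) → rotate → (-4.36503,-0.97290) → ×s → (-5.19002,-1.15678) → (-5.19,-1.16)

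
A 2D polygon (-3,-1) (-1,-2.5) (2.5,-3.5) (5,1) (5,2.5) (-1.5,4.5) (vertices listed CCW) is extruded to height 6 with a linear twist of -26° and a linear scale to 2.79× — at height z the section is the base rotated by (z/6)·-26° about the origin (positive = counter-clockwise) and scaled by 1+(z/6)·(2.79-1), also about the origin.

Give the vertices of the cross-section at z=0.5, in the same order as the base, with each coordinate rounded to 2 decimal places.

Cross-section at z=0.5: (-3.49,-1.02) (-1.26,-2.83) (2.72,-4.13) (5.79,0.93) (5.85,2.65) (-1.53,5.23)

t = z/height = 0.5/6 = 0.0833333
s = 1 + (scale-1)·z/height = 1 + (2.79-1)·0.5/6 = 1.149167
θ = twist·z/height = -26°·0.5/6 = -2.1667° = -0.037815 rad
cos θ = 0.999285, sin θ = -0.037806 (intermediates below are computed at full precision and shown rounded to 5 d.p.)
v1: (-3,-1) → rotate → (-3.03566,-0.88587) → ×s → (-3.48848,-1.01801) → (-3.49,-1.02)
v2: (-1,-2.5) → rotate → (-1.09380,-2.46041) → ×s → (-1.25696,-2.82742) → (-1.26,-2.83)
v3: (2.5,-3.5) → rotate → (2.36589,-3.59201) → ×s → (2.71880,-4.12782) → (2.72,-4.13)
v4: (5,1) → rotate → (5.03423,0.81025) → ×s → (5.78517,0.93112) → (5.79,0.93)
v5: (5,2.5) → rotate → (5.09094,2.30918) → ×s → (5.85034,2.65363) → (5.85,2.65)
v6: (-1.5,4.5) → rotate → (-1.32880,4.55349) → ×s → (-1.52701,5.23272) → (-1.53,5.23)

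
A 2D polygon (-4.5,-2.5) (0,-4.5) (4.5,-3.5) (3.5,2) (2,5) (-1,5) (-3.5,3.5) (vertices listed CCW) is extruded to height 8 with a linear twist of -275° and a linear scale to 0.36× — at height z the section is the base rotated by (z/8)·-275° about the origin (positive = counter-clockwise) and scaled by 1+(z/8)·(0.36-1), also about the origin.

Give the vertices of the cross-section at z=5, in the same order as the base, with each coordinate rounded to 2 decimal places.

t = z/height = 5/8 = 0.625
s = 1 + (scale-1)·z/height = 1 + (0.36-1)·5/8 = 0.600000
θ = twist·z/height = -275°·5/8 = -171.8750° = -2.999785 rad
cos θ = -0.989962, sin θ = -0.141333 (intermediates below are computed at full precision and shown rounded to 5 d.p.)
v1: (-4.5,-2.5) → rotate → (4.10150,3.11090) → ×s → (2.46090,1.86654) → (2.46,1.87)
v2: (0,-4.5) → rotate → (-0.63600,4.45483) → ×s → (-0.38160,2.67290) → (-0.38,2.67)
v3: (4.5,-3.5) → rotate → (-4.94950,2.82887) → ×s → (-2.96970,1.69732) → (-2.97,1.70)
v4: (3.5,2) → rotate → (-3.18220,-2.47459) → ×s → (-1.90932,-1.48475) → (-1.91,-1.48)
v5: (2,5) → rotate → (-1.27326,-5.23248) → ×s → (-0.76395,-3.13949) → (-0.76,-3.14)
v6: (-1,5) → rotate → (1.69663,-4.80848) → ×s → (1.01798,-2.88509) → (1.02,-2.89)
v7: (-3.5,3.5) → rotate → (3.95953,-2.97020) → ×s → (2.37572,-1.78212) → (2.38,-1.78)

Cross-section at z=5: (2.46,1.87) (-0.38,2.67) (-2.97,1.70) (-1.91,-1.48) (-0.76,-3.14) (1.02,-2.89) (2.38,-1.78)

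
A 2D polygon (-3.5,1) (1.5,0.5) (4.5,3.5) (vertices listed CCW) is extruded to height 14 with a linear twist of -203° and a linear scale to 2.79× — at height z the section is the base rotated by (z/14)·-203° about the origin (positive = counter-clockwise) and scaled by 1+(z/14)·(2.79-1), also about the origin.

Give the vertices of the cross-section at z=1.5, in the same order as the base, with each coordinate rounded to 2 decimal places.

Cross-section at z=1.5: (-3.43,2.65) (1.88,-0.11) (6.53,1.89)

t = z/height = 1.5/14 = 0.107143
s = 1 + (scale-1)·z/height = 1 + (2.79-1)·1.5/14 = 1.191786
θ = twist·z/height = -203°·1.5/14 = -21.7500° = -0.379609 rad
cos θ = 0.928810, sin θ = -0.370557 (intermediates below are computed at full precision and shown rounded to 5 d.p.)
v1: (-3.5,1) → rotate → (-2.88028,2.22576) → ×s → (-3.43267,2.65263) → (-3.43,2.65)
v2: (1.5,0.5) → rotate → (1.57849,-0.09143) → ×s → (1.88123,-0.10897) → (1.88,-0.11)
v3: (4.5,3.5) → rotate → (5.47659,1.58332) → ×s → (6.52693,1.88698) → (6.53,1.89)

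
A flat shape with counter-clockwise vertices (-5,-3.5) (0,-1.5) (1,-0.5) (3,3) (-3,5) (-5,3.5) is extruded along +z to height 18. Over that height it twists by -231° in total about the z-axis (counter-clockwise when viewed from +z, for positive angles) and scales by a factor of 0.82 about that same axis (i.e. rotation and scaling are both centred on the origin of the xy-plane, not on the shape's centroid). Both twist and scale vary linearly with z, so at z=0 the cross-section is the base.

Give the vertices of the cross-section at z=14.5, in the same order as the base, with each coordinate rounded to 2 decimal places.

t = z/height = 14.5/18 = 0.805556
s = 1 + (scale-1)·z/height = 1 + (0.82-1)·14.5/18 = 0.855000
θ = twist·z/height = -231°·14.5/18 = -186.0833° = -3.247767 rad
cos θ = -0.994369, sin θ = 0.105975 (intermediates below are computed at full precision and shown rounded to 5 d.p.)
v1: (-5,-3.5) → rotate → (5.34276,2.95042) → ×s → (4.56806,2.52261) → (4.57,2.52)
v2: (0,-1.5) → rotate → (0.15896,1.49155) → ×s → (0.13591,1.27528) → (0.14,1.28)
v3: (1,-0.5) → rotate → (-0.94138,0.60316) → ×s → (-0.80488,0.51570) → (-0.80,0.52)
v4: (3,3) → rotate → (-3.30103,-2.66518) → ×s → (-2.82238,-2.27873) → (-2.82,-2.28)
v5: (-3,5) → rotate → (2.45323,-5.28977) → ×s → (2.09751,-4.52275) → (2.10,-4.52)
v6: (-5,3.5) → rotate → (4.60093,-4.01016) → ×s → (3.93380,-3.42869) → (3.93,-3.43)

Cross-section at z=14.5: (4.57,2.52) (0.14,1.28) (-0.80,0.52) (-2.82,-2.28) (2.10,-4.52) (3.93,-3.43)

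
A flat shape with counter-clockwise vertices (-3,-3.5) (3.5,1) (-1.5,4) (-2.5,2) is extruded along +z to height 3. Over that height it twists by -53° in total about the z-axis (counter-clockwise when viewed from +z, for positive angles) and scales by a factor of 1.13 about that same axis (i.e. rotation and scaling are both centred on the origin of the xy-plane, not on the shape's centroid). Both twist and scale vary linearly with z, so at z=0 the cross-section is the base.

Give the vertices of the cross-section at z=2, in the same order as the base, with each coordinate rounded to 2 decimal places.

Cross-section at z=2: (-4.86,-1.22) (3.73,-1.31) (1.18,4.49) (-0.96,3.34)

t = z/height = 2/3 = 0.666667
s = 1 + (scale-1)·z/height = 1 + (1.13-1)·2/3 = 1.086667
θ = twist·z/height = -53°·2/3 = -35.3333° = -0.616683 rad
cos θ = 0.815801, sin θ = -0.578332 (intermediates below are computed at full precision and shown rounded to 5 d.p.)
v1: (-3,-3.5) → rotate → (-4.47157,-1.12031) → ×s → (-4.85910,-1.21740) → (-4.86,-1.22)
v2: (3.5,1) → rotate → (3.43364,-1.20836) → ×s → (3.73122,-1.31309) → (3.73,-1.31)
v3: (-1.5,4) → rotate → (1.08963,4.13070) → ×s → (1.18406,4.48870) → (1.18,4.49)
v4: (-2.5,2) → rotate → (-0.88284,3.07743) → ×s → (-0.95935,3.34414) → (-0.96,3.34)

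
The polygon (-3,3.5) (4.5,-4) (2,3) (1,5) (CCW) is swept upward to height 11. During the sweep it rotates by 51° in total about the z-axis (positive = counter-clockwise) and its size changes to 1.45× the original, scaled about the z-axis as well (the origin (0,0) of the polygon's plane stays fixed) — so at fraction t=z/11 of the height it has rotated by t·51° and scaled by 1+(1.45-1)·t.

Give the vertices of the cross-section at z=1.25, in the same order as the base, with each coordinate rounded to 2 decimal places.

Cross-section at z=1.25: (-3.51,3.34) (5.13,-3.71) (1.77,3.35) (0.52,5.33)

t = z/height = 1.25/11 = 0.113636
s = 1 + (scale-1)·z/height = 1 + (1.45-1)·1.25/11 = 1.051136
θ = twist·z/height = 51°·1.25/11 = 5.7955° = 0.101150 rad
cos θ = 0.994889, sin θ = 0.100977 (intermediates below are computed at full precision and shown rounded to 5 d.p.)
v1: (-3,3.5) → rotate → (-3.33809,3.17918) → ×s → (-3.50878,3.34175) → (-3.51,3.34)
v2: (4.5,-4) → rotate → (4.88091,-3.52516) → ×s → (5.13050,-3.70542) → (5.13,-3.71)
v3: (2,3) → rotate → (1.68685,3.18662) → ×s → (1.77310,3.34957) → (1.77,3.35)
v4: (1,5) → rotate → (0.49000,5.07542) → ×s → (0.51506,5.33496) → (0.52,5.33)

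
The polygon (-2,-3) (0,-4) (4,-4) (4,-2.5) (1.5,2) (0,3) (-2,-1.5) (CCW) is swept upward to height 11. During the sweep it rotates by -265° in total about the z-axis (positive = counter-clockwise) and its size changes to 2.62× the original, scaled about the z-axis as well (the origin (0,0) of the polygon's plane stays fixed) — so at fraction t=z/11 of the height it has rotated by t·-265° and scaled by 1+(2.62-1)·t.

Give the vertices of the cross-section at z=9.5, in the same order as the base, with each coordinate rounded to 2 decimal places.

Cross-section at z=9.5: (8.58,1.12) (7.23,6.31) (0.91,13.54) (-1.80,11.17) (-5.98,-0.45) (-5.42,-4.73) (5.87,-1.25)

t = z/height = 9.5/11 = 0.863636
s = 1 + (scale-1)·z/height = 1 + (2.62-1)·9.5/11 = 2.399091
θ = twist·z/height = -265°·9.5/11 = -228.8636° = -3.994424 rad
cos θ = -0.657853, sin θ = 0.753146 (intermediates below are computed at full precision and shown rounded to 5 d.p.)
v1: (-2,-3) → rotate → (3.57514,0.46727) → ×s → (8.57710,1.12102) → (8.58,1.12)
v2: (0,-4) → rotate → (3.01258,2.63141) → ×s → (7.22746,6.31300) → (7.23,6.31)
v3: (4,-4) → rotate → (0.38117,5.64400) → ×s → (0.91446,13.54046) → (0.91,13.54)
v4: (4,-2.5) → rotate → (-0.74855,4.65722) → ×s → (-1.79584,11.17309) → (-1.80,11.17)
v5: (1.5,2) → rotate → (-2.49307,-0.18599) → ×s → (-5.98111,-0.44620) → (-5.98,-0.45)
v6: (0,3) → rotate → (-2.25944,-1.97356) → ×s → (-5.42060,-4.73475) → (-5.42,-4.73)
v7: (-2,-1.5) → rotate → (2.44543,-0.51951) → ×s → (5.86680,-1.24636) → (5.87,-1.25)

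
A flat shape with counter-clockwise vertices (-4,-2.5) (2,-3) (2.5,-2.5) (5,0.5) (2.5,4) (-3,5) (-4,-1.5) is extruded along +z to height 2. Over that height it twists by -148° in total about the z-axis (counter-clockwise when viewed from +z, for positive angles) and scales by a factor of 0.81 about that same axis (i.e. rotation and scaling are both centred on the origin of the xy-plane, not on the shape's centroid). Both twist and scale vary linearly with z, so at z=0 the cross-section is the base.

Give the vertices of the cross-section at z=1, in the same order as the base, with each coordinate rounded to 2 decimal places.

Cross-section at z=1: (-3.17,2.86) (-2.11,-2.49) (-1.55,-2.80) (1.68,-4.22) (4.10,-1.18) (3.60,3.86) (-2.30,3.11)

t = z/height = 1/2 = 0.5
s = 1 + (scale-1)·z/height = 1 + (0.81-1)·1/2 = 0.905000
θ = twist·z/height = -148°·1/2 = -74.0000° = -1.291544 rad
cos θ = 0.275637, sin θ = -0.961262 (intermediates below are computed at full precision and shown rounded to 5 d.p.)
v1: (-4,-2.5) → rotate → (-3.50570,3.15595) → ×s → (-3.17266,2.85614) → (-3.17,2.86)
v2: (2,-3) → rotate → (-2.33251,-2.74944) → ×s → (-2.11092,-2.48824) → (-2.11,-2.49)
v3: (2.5,-2.5) → rotate → (-1.71406,-3.09225) → ×s → (-1.55123,-2.79848) → (-1.55,-2.80)
v4: (5,0.5) → rotate → (1.85882,-4.66849) → ×s → (1.68223,-4.22498) → (1.68,-4.22)
v5: (2.5,4) → rotate → (4.53414,-1.30060) → ×s → (4.10340,-1.17705) → (4.10,-1.18)
v6: (-3,5) → rotate → (3.97940,4.26197) → ×s → (3.60135,3.85708) → (3.60,3.86)
v7: (-4,-1.5) → rotate → (-2.54444,3.43159) → ×s → (-2.30272,3.10559) → (-2.30,3.11)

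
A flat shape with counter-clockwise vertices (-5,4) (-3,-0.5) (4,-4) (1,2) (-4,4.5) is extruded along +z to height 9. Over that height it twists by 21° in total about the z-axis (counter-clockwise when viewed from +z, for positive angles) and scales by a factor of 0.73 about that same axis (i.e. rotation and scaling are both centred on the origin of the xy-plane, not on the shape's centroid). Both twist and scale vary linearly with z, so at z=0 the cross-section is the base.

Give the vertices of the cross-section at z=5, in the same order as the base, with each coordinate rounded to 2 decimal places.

Cross-section at z=5: (-4.85,2.47) (-2.41,-0.93) (4.02,-2.64) (0.49,1.84) (-4.10,3.06)

t = z/height = 5/9 = 0.555556
s = 1 + (scale-1)·z/height = 1 + (0.73-1)·5/9 = 0.850000
θ = twist·z/height = 21°·5/9 = 11.6667° = 0.203622 rad
cos θ = 0.979341, sin θ = 0.202218 (intermediates below are computed at full precision and shown rounded to 5 d.p.)
v1: (-5,4) → rotate → (-5.70557,2.90627) → ×s → (-4.84974,2.47033) → (-4.85,2.47)
v2: (-3,-0.5) → rotate → (-2.83691,-1.09632) → ×s → (-2.41138,-0.93187) → (-2.41,-0.93)
v3: (4,-4) → rotate → (4.72623,-3.10849) → ×s → (4.01730,-2.64222) → (4.02,-2.64)
v4: (1,2) → rotate → (0.57491,2.16090) → ×s → (0.48867,1.83676) → (0.49,1.84)
v5: (-4,4.5) → rotate → (-4.82734,3.59816) → ×s → (-4.10324,3.05844) → (-4.10,3.06)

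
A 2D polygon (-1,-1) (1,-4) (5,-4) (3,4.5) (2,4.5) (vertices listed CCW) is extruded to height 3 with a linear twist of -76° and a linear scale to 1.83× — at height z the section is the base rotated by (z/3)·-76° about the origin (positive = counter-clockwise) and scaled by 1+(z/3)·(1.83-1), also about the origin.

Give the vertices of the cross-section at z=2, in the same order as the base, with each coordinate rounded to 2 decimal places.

t = z/height = 2/3 = 0.666667
s = 1 + (scale-1)·z/height = 1 + (1.83-1)·2/3 = 1.553333
θ = twist·z/height = -76°·2/3 = -50.6667° = -0.884300 rad
cos θ = 0.633831, sin θ = -0.773472 (intermediates below are computed at full precision and shown rounded to 5 d.p.)
v1: (-1,-1) → rotate → (-1.40730,0.13964) → ×s → (-2.18601,0.21691) → (-2.19,0.22)
v2: (1,-4) → rotate → (-2.46006,-3.30880) → ×s → (-3.82129,-5.13966) → (-3.82,-5.14)
v3: (5,-4) → rotate → (0.07527,-6.40268) → ×s → (0.11692,-9.94550) → (0.12,-9.95)
v4: (3,4.5) → rotate → (5.38212,0.53182) → ×s → (8.36022,0.82610) → (8.36,0.83)
v5: (2,4.5) → rotate → (4.74828,1.30530) → ×s → (7.37567,2.02756) → (7.38,2.03)

Cross-section at z=2: (-2.19,0.22) (-3.82,-5.14) (0.12,-9.95) (8.36,0.83) (7.38,2.03)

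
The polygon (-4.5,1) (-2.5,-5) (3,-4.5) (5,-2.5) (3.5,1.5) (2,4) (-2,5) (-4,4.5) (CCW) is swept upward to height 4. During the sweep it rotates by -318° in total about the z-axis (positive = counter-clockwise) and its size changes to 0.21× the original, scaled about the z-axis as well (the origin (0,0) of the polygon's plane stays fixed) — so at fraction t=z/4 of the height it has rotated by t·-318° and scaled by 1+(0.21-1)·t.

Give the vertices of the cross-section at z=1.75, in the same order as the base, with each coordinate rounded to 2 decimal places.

t = z/height = 1.75/4 = 0.4375
s = 1 + (scale-1)·z/height = 1 + (0.21-1)·1.75/4 = 0.654375
θ = twist·z/height = -318°·1.75/4 = -139.1250° = -2.428189 rad
cos θ = -0.756139, sin θ = -0.654411 (intermediates below are computed at full precision and shown rounded to 5 d.p.)
v1: (-4.5,1) → rotate → (4.05704,2.18871) → ×s → (2.65482,1.43224) → (2.65,1.43)
v2: (-2.5,-5) → rotate → (-1.38171,5.41672) → ×s → (-0.90415,3.54457) → (-0.90,3.54)
v3: (3,-4.5) → rotate → (-5.21327,1.43939) → ×s → (-3.41143,0.94190) → (-3.41,0.94)
v4: (5,-2.5) → rotate → (-5.41672,-1.38171) → ×s → (-3.54457,-0.90415) → (-3.54,-0.90)
v5: (3.5,1.5) → rotate → (-1.66487,-3.42465) → ×s → (-1.08945,-2.24100) → (-1.09,-2.24)
v6: (2,4) → rotate → (1.10537,-4.33338) → ×s → (0.72332,-2.83565) → (0.72,-2.84)
v7: (-2,5) → rotate → (4.78433,-2.47187) → ×s → (3.13075,-1.61753) → (3.13,-1.62)
v8: (-4,4.5) → rotate → (5.96941,-0.78498) → ×s → (3.90623,-0.51367) → (3.91,-0.51)

Cross-section at z=1.75: (2.65,1.43) (-0.90,3.54) (-3.41,0.94) (-3.54,-0.90) (-1.09,-2.24) (0.72,-2.84) (3.13,-1.62) (3.91,-0.51)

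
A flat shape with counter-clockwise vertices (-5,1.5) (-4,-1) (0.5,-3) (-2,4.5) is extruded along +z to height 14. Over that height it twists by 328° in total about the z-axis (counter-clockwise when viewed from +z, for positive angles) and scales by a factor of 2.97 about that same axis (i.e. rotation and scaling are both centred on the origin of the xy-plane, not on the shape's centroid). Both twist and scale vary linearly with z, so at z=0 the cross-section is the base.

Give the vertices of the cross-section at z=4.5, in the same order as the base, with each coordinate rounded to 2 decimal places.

Cross-section at z=4.5: (-0.19,-8.52) (3.31,-5.86) (4.51,2.09) (-6.22,-5.10)

t = z/height = 4.5/14 = 0.321429
s = 1 + (scale-1)·z/height = 1 + (2.97-1)·4.5/14 = 1.633214
θ = twist·z/height = 328°·4.5/14 = 105.4286° = 1.840076 rad
cos θ = -0.266037, sin θ = 0.963963 (intermediates below are computed at full precision and shown rounded to 5 d.p.)
v1: (-5,1.5) → rotate → (-0.11576,-5.21887) → ×s → (-0.18906,-8.52353) → (-0.19,-8.52)
v2: (-4,-1) → rotate → (2.02811,-3.58981) → ×s → (3.31234,-5.86294) → (3.31,-5.86)
v3: (0.5,-3) → rotate → (2.75887,1.28009) → ×s → (4.50583,2.09066) → (4.51,2.09)
v4: (-2,4.5) → rotate → (-3.80576,-3.12509) → ×s → (-6.21562,-5.10394) → (-6.22,-5.10)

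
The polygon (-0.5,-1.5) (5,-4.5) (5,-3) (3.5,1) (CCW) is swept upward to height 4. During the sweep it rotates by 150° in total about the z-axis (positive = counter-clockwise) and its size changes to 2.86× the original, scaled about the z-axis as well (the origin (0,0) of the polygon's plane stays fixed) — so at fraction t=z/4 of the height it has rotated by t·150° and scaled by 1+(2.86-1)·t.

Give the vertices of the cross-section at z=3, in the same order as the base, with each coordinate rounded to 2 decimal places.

Cross-section at z=3: (3.78,0.27) (5.37,15.19) (2.06,13.81) (-5.42,6.83)

t = z/height = 3/4 = 0.75
s = 1 + (scale-1)·z/height = 1 + (2.86-1)·3/4 = 2.395000
θ = twist·z/height = 150°·3/4 = 112.5000° = 1.963495 rad
cos θ = -0.382683, sin θ = 0.923880 (intermediates below are computed at full precision and shown rounded to 5 d.p.)
v1: (-0.5,-1.5) → rotate → (1.57716,0.11209) → ×s → (3.77730,0.26844) → (3.78,0.27)
v2: (5,-4.5) → rotate → (2.24404,6.34147) → ×s → (5.37448,15.18783) → (5.37,15.19)
v3: (5,-3) → rotate → (0.85822,5.76745) → ×s → (2.05544,13.81304) → (2.06,13.81)
v4: (3.5,1) → rotate → (-2.26327,2.85089) → ×s → (-5.42054,6.82789) → (-5.42,6.83)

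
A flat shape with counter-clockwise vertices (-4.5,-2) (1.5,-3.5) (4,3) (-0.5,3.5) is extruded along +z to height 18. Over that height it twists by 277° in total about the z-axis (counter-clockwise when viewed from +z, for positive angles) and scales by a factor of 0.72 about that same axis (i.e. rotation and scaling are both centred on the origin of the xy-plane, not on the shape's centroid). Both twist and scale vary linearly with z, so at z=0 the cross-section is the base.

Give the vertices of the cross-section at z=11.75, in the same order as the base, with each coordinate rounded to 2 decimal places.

Cross-section at z=11.75: (3.65,1.69) (-1.27,2.84) (-3.23,-2.50) (0.45,-2.85)

t = z/height = 11.75/18 = 0.652778
s = 1 + (scale-1)·z/height = 1 + (0.72-1)·11.75/18 = 0.817222
θ = twist·z/height = 277°·11.75/18 = 180.8194° = 3.155895 rad
cos θ = -0.999898, sin θ = -0.014302 (intermediates below are computed at full precision and shown rounded to 5 d.p.)
v1: (-4.5,-2) → rotate → (4.47094,2.06415) → ×s → (3.65375,1.68687) → (3.65,1.69)
v2: (1.5,-3.5) → rotate → (-1.54990,3.47819) → ×s → (-1.26661,2.84245) → (-1.27,2.84)
v3: (4,3) → rotate → (-3.95669,-3.05690) → ×s → (-3.23349,-2.49817) → (-3.23,-2.50)
v4: (-0.5,3.5) → rotate → (0.55000,-3.49249) → ×s → (0.44948,-2.85414) → (0.45,-2.85)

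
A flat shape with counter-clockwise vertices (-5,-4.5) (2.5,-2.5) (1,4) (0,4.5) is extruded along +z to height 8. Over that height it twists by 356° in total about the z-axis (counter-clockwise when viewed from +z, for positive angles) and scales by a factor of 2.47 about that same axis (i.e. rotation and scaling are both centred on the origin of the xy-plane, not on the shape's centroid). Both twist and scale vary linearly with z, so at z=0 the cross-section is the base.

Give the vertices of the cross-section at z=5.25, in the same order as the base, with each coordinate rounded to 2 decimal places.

Cross-section at z=5.25: (-1.29,13.15) (-6.87,-1.04) (5.16,-6.24) (7.12,-5.24)

t = z/height = 5.25/8 = 0.65625
s = 1 + (scale-1)·z/height = 1 + (2.47-1)·5.25/8 = 1.964688
θ = twist·z/height = 356°·5.25/8 = 233.6250° = 4.077525 rad
cos θ = -0.593068, sin θ = -0.805153 (intermediates below are computed at full precision and shown rounded to 5 d.p.)
v1: (-5,-4.5) → rotate → (-0.65785,6.69457) → ×s → (-1.29247,13.15273) → (-1.29,13.15)
v2: (2.5,-2.5) → rotate → (-3.49555,-0.53021) → ×s → (-6.86766,-1.04170) → (-6.87,-1.04)
v3: (1,4) → rotate → (2.62754,-3.17742) → ×s → (5.16230,-6.24264) → (5.16,-6.24)
v4: (0,4.5) → rotate → (3.62319,-2.66880) → ×s → (7.11843,-5.24337) → (7.12,-5.24)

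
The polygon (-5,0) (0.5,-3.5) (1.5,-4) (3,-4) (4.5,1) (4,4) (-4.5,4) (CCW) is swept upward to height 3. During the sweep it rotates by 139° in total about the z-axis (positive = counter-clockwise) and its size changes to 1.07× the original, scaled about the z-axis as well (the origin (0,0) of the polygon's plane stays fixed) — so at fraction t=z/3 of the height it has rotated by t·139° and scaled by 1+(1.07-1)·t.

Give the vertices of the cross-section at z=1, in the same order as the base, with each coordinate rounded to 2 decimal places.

Cross-section at z=1: (-3.53,-3.70) (2.94,-2.10) (4.02,-1.72) (5.08,-0.61) (2.44,4.04) (-0.13,5.79) (-6.14,-0.50)

t = z/height = 1/3 = 0.333333
s = 1 + (scale-1)·z/height = 1 + (1.07-1)·1/3 = 1.023333
θ = twist·z/height = 139°·1/3 = 46.3333° = 0.808669 rad
cos θ = 0.690462, sin θ = 0.723369 (intermediates below are computed at full precision and shown rounded to 5 d.p.)
v1: (-5,0) → rotate → (-3.45231,-3.61684) → ×s → (-3.53286,-3.70124) → (-3.53,-3.70)
v2: (0.5,-3.5) → rotate → (2.87702,-2.05493) → ×s → (2.94415,-2.10288) → (2.94,-2.10)
v3: (1.5,-4) → rotate → (3.92917,-1.67679) → ×s → (4.02085,-1.71592) → (4.02,-1.72)
v4: (3,-4) → rotate → (4.96486,-0.59174) → ×s → (5.08071,-0.60555) → (5.08,-0.61)
v5: (4.5,1) → rotate → (2.38371,3.94562) → ×s → (2.43933,4.03769) → (2.44,4.04)
v6: (4,4) → rotate → (-0.13163,5.65532) → ×s → (-0.13470,5.78728) → (-0.13,5.79)
v7: (-4.5,4) → rotate → (-6.00055,-0.49331) → ×s → (-6.14057,-0.50482) → (-6.14,-0.50)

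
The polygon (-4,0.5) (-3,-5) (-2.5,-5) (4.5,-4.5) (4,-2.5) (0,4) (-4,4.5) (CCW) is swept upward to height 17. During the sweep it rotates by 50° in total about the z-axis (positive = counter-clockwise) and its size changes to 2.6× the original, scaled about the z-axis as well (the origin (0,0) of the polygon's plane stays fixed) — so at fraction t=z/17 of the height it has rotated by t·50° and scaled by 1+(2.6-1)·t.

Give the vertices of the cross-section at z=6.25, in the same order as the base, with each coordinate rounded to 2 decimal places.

t = z/height = 6.25/17 = 0.367647
s = 1 + (scale-1)·z/height = 1 + (2.6-1)·6.25/17 = 1.588235
θ = twist·z/height = 50°·6.25/17 = 18.3824° = 0.320833 rad
cos θ = 0.948973, sin θ = 0.315357 (intermediates below are computed at full precision and shown rounded to 5 d.p.)
v1: (-4,0.5) → rotate → (-3.95357,-0.78694) → ×s → (-6.27920,-1.24985) → (-6.28,-1.25)
v2: (-3,-5) → rotate → (-1.27014,-5.69094) → ×s → (-2.01727,-9.03855) → (-2.02,-9.04)
v3: (-2.5,-5) → rotate → (-0.79565,-5.53326) → ×s → (-1.26368,-8.78812) → (-1.26,-8.79)
v4: (4.5,-4.5) → rotate → (5.68948,-2.85127) → ×s → (9.03624,-4.52849) → (9.04,-4.53)
v5: (4,-2.5) → rotate → (4.58428,-1.11101) → ×s → (7.28092,-1.76454) → (7.28,-1.76)
v6: (0,4) → rotate → (-1.26143,3.79589) → ×s → (-2.00344,6.02877) → (-2.00,6.03)
v7: (-4,4.5) → rotate → (-5.21500,3.00895) → ×s → (-8.28264,4.77892) → (-8.28,4.78)

Cross-section at z=6.25: (-6.28,-1.25) (-2.02,-9.04) (-1.26,-8.79) (9.04,-4.53) (7.28,-1.76) (-2.00,6.03) (-8.28,4.78)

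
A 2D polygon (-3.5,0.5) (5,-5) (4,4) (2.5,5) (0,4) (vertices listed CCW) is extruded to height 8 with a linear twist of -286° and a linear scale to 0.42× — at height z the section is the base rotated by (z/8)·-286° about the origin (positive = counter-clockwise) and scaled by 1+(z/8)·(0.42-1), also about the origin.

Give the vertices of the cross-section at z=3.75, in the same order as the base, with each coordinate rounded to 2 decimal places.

Cross-section at z=3.75: (2.03,1.58) (-5.15,-0.08) (0.07,-4.12) (1.35,-3.84) (2.09,-2.03)

t = z/height = 3.75/8 = 0.46875
s = 1 + (scale-1)·z/height = 1 + (0.42-1)·3.75/8 = 0.728125
θ = twist·z/height = -286°·3.75/8 = -134.0625° = -2.339832 rad
cos θ = -0.695443, sin θ = -0.718582 (intermediates below are computed at full precision and shown rounded to 5 d.p.)
v1: (-3.5,0.5) → rotate → (2.79334,2.16731) → ×s → (2.03390,1.57808) → (2.03,1.58)
v2: (5,-5) → rotate → (-7.07012,-0.11569) → ×s → (-5.14793,-0.08424) → (-5.15,-0.08)
v3: (4,4) → rotate → (0.09256,-5.65610) → ×s → (0.06739,-4.11835) → (0.07,-4.12)
v4: (2.5,5) → rotate → (1.85430,-5.27367) → ×s → (1.35016,-3.83989) → (1.35,-3.84)
v5: (0,4) → rotate → (2.87433,-2.78177) → ×s → (2.09287,-2.02548) → (2.09,-2.03)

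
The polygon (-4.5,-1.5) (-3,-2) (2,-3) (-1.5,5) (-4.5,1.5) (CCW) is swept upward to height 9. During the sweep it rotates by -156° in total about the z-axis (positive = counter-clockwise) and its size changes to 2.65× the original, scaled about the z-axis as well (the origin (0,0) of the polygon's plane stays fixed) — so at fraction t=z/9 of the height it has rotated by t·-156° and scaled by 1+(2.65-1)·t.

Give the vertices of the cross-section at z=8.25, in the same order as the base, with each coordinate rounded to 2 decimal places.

Cross-section at z=8.25: (6.76,9.81) (3.00,8.55) (-8.55,3.00) (10.57,-7.76) (11.30,3.79)

t = z/height = 8.25/9 = 0.916667
s = 1 + (scale-1)·z/height = 1 + (2.65-1)·8.25/9 = 2.512500
θ = twist·z/height = -156°·8.25/9 = -143.0000° = -2.495821 rad
cos θ = -0.798636, sin θ = -0.601815 (intermediates below are computed at full precision and shown rounded to 5 d.p.)
v1: (-4.5,-1.5) → rotate → (2.69114,3.90612) → ×s → (6.76148,9.81413) → (6.76,9.81)
v2: (-3,-2) → rotate → (1.19228,3.40272) → ×s → (2.99559,8.54932) → (3.00,8.55)
v3: (2,-3) → rotate → (-3.40272,1.19228) → ×s → (-8.54932,2.99559) → (-8.55,3.00)
v4: (-1.5,5) → rotate → (4.20703,-3.09046) → ×s → (10.57016,-7.76477) → (10.57,-7.76)
v5: (-4.5,1.5) → rotate → (4.49658,1.51021) → ×s → (11.29766,3.79441) → (11.30,3.79)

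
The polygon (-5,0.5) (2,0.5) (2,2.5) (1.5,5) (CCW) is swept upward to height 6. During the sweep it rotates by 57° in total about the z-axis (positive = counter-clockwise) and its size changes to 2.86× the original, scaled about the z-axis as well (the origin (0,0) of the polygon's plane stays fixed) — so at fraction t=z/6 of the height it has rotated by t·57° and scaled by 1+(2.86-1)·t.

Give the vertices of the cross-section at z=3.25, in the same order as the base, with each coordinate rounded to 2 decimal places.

Cross-section at z=3.25: (-9.13,-4.29) (2.93,2.92) (0.87,6.37) (-2.57,10.16)

t = z/height = 3.25/6 = 0.541667
s = 1 + (scale-1)·z/height = 1 + (2.86-1)·3.25/6 = 2.007500
θ = twist·z/height = 57°·3.25/6 = 30.8750° = 0.538870 rad
cos θ = 0.858289, sin θ = 0.513167 (intermediates below are computed at full precision and shown rounded to 5 d.p.)
v1: (-5,0.5) → rotate → (-4.54803,-2.13669) → ×s → (-9.13017,-4.28940) → (-9.13,-4.29)
v2: (2,0.5) → rotate → (1.45999,1.45548) → ×s → (2.93094,2.92187) → (2.93,2.92)
v3: (2,2.5) → rotate → (0.43366,3.17206) → ×s → (0.87057,6.36790) → (0.87,6.37)
v4: (1.5,5) → rotate → (-1.27840,5.06119) → ×s → (-2.56639,10.16035) → (-2.57,10.16)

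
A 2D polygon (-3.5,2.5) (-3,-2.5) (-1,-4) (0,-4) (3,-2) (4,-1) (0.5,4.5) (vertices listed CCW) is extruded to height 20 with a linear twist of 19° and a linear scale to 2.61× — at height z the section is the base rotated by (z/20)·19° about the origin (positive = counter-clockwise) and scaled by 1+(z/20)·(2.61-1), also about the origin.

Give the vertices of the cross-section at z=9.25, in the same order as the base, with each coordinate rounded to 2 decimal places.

Cross-section at z=9.25: (-6.70,3.38) (-4.51,-5.11) (-0.66,-7.16) (1.07,-6.90) (5.71,-2.65) (7.16,-0.66) (-0.34,7.89)

t = z/height = 9.25/20 = 0.4625
s = 1 + (scale-1)·z/height = 1 + (2.61-1)·9.25/20 = 1.744625
θ = twist·z/height = 19°·9.25/20 = 8.7875° = 0.153371 rad
cos θ = 0.988262, sin θ = 0.152770 (intermediates below are computed at full precision and shown rounded to 5 d.p.)
v1: (-3.5,2.5) → rotate → (-3.84084,1.93596) → ×s → (-6.70083,3.37752) → (-6.70,3.38)
v2: (-3,-2.5) → rotate → (-2.58286,-2.92897) → ×s → (-4.50612,-5.10995) → (-4.51,-5.11)
v3: (-1,-4) → rotate → (-0.37718,-4.10582) → ×s → (-0.65804,-7.16311) → (-0.66,-7.16)
v4: (0,-4) → rotate → (0.61108,-3.95305) → ×s → (1.06611,-6.89658) → (1.07,-6.90)
v5: (3,-2) → rotate → (3.27033,-1.51821) → ×s → (5.70549,-2.64871) → (5.71,-2.65)
v6: (4,-1) → rotate → (4.10582,-0.37718) → ×s → (7.16311,-0.65804) → (7.16,-0.66)
v7: (0.5,4.5) → rotate → (-0.19334,4.52356) → ×s → (-0.33730,7.89192) → (-0.34,7.89)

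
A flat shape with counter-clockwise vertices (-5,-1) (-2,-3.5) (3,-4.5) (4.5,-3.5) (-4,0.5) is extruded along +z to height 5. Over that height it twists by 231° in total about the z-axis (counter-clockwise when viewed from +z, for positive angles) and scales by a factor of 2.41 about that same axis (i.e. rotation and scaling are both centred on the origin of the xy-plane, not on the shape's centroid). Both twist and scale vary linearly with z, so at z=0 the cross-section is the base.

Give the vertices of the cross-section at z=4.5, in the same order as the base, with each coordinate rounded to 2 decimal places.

t = z/height = 4.5/5 = 0.9
s = 1 + (scale-1)·z/height = 1 + (2.41-1)·4.5/5 = 2.269000
θ = twist·z/height = 231°·4.5/5 = 207.9000° = 3.628540 rad
cos θ = -0.883766, sin θ = -0.467930 (intermediates below are computed at full precision and shown rounded to 5 d.p.)
v1: (-5,-1) → rotate → (3.95090,3.22341) → ×s → (8.96459,7.31393) → (8.96,7.31)
v2: (-2,-3.5) → rotate → (0.12978,4.02904) → ×s → (0.29446,9.14189) → (0.29,9.14)
v3: (3,-4.5) → rotate → (-4.75698,2.57316) → ×s → (-10.79359,5.83849) → (-10.79,5.84)
v4: (4.5,-3.5) → rotate → (-5.61470,0.98750) → ×s → (-12.73975,2.24063) → (-12.74,2.24)
v5: (-4,0.5) → rotate → (3.76903,1.42984) → ×s → (8.55192,3.24430) → (8.55,3.24)

Cross-section at z=4.5: (8.96,7.31) (0.29,9.14) (-10.79,5.84) (-12.74,2.24) (8.55,3.24)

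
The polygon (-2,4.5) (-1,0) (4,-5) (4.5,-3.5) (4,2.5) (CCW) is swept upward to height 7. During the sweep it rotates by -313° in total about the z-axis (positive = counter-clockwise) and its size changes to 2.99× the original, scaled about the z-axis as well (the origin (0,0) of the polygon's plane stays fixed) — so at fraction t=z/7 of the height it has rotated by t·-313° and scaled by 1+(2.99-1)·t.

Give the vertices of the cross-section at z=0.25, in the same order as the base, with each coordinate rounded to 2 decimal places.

t = z/height = 0.25/7 = 0.0357143
s = 1 + (scale-1)·z/height = 1 + (2.99-1)·0.25/7 = 1.071071
θ = twist·z/height = -313°·0.25/7 = -11.1786° = -0.195103 rad
cos θ = 0.981028, sin θ = -0.193867 (intermediates below are computed at full precision and shown rounded to 5 d.p.)
v1: (-2,4.5) → rotate → (-1.08965,4.80236) → ×s → (-1.16710,5.14367) → (-1.17,5.14)
v2: (-1,0) → rotate → (-0.98103,0.19387) → ×s → (-1.05075,0.20765) → (-1.05,0.21)
v3: (4,-5) → rotate → (2.95477,-5.68061) → ×s → (3.16477,-6.08434) → (3.16,-6.08)
v4: (4.5,-3.5) → rotate → (3.73609,-4.30600) → ×s → (4.00162,-4.61203) → (4.00,-4.61)
v5: (4,2.5) → rotate → (4.40878,1.67710) → ×s → (4.72212,1.79629) → (4.72,1.80)

Cross-section at z=0.25: (-1.17,5.14) (-1.05,0.21) (3.16,-6.08) (4.00,-4.61) (4.72,1.80)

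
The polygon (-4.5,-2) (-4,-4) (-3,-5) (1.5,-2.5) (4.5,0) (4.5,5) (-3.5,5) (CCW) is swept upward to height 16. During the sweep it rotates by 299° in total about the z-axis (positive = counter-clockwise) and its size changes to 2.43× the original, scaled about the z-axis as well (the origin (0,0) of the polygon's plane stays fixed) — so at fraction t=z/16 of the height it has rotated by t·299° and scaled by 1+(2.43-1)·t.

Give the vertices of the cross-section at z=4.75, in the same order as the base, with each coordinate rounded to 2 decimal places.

Cross-section at z=4.75: (2.71,-6.47) (5.57,-5.82) (7.03,-4.43) (3.61,2.06) (0.14,6.41) (-6.98,6.56) (-7.23,-4.83)

t = z/height = 4.75/16 = 0.296875
s = 1 + (scale-1)·z/height = 1 + (2.43-1)·4.75/16 = 1.424531
θ = twist·z/height = 299°·4.75/16 = 88.7656° = 1.549252 rad
cos θ = 0.021542, sin θ = 0.999768 (intermediates below are computed at full precision and shown rounded to 5 d.p.)
v1: (-4.5,-2) → rotate → (1.90260,-4.54204) → ×s → (2.71031,-6.47028) → (2.71,-6.47)
v2: (-4,-4) → rotate → (3.91290,-4.08524) → ×s → (5.57405,-5.81955) → (5.57,-5.82)
v3: (-3,-5) → rotate → (4.93421,-3.10702) → ×s → (7.02894,-4.42604) → (7.03,-4.43)
v4: (1.5,-2.5) → rotate → (2.53173,1.44580) → ×s → (3.60653,2.05958) → (3.61,2.06)
v5: (4.5,0) → rotate → (0.09694,4.49896) → ×s → (0.13809,6.40890) → (0.14,6.41)
v6: (4.5,5) → rotate → (-4.90190,4.60667) → ×s → (-6.98291,6.56234) → (-6.98,6.56)
v7: (-3.5,5) → rotate → (-5.07424,-3.39148) → ×s → (-7.22841,-4.83126) → (-7.23,-4.83)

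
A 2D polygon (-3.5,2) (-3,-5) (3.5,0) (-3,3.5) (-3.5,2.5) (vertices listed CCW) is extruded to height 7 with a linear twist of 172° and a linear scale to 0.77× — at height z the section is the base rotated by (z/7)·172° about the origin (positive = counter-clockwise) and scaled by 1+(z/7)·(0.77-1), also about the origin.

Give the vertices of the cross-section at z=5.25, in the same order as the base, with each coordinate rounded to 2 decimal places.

t = z/height = 5.25/7 = 0.75
s = 1 + (scale-1)·z/height = 1 + (0.77-1)·5.25/7 = 0.827500
θ = twist·z/height = 172°·5.25/7 = 129.0000° = 2.251475 rad
cos θ = -0.629320, sin θ = 0.777146 (intermediates below are computed at full precision and shown rounded to 5 d.p.)
v1: (-3.5,2) → rotate → (0.64833,-3.97865) → ×s → (0.53649,-3.29233) → (0.54,-3.29)
v2: (-3,-5) → rotate → (5.77369,0.81516) → ×s → (4.77773,0.67455) → (4.78,0.67)
v3: (3.5,0) → rotate → (-2.20262,2.72001) → ×s → (-1.82267,2.25081) → (-1.82,2.25)
v4: (-3,3.5) → rotate → (-0.83205,-4.53406) → ×s → (-0.68852,-3.75193) → (-0.69,-3.75)
v5: (-3.5,2.5) → rotate → (0.25976,-4.29331) → ×s → (0.21495,-3.55272) → (0.21,-3.55)

Cross-section at z=5.25: (0.54,-3.29) (4.78,0.67) (-1.82,2.25) (-0.69,-3.75) (0.21,-3.55)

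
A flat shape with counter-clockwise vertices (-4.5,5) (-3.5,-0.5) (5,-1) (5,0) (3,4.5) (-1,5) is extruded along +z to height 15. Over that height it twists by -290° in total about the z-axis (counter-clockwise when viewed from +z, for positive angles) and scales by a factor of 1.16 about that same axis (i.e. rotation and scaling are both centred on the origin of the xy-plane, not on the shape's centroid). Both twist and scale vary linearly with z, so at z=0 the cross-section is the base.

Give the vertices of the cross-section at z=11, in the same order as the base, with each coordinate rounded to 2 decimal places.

t = z/height = 11/15 = 0.733333
s = 1 + (scale-1)·z/height = 1 + (1.16-1)·11/15 = 1.117333
θ = twist·z/height = -290°·11/15 = -212.6667° = -3.711734 rad
cos θ = -0.841825, sin θ = 0.539751 (intermediates below are computed at full precision and shown rounded to 5 d.p.)
v1: (-4.5,5) → rotate → (1.08946,-6.63800) → ×s → (1.21729,-7.41686) → (1.22,-7.42)
v2: (-3.5,-0.5) → rotate → (3.21626,-1.46821) → ×s → (3.59364,-1.64049) → (3.59,-1.64)
v3: (5,-1) → rotate → (-3.66937,3.54058) → ×s → (-4.09991,3.95601) → (-4.10,3.96)
v4: (5,0) → rotate → (-4.20912,2.69875) → ×s → (-4.70300,3.01541) → (-4.70,3.02)
v5: (3,4.5) → rotate → (-4.95435,-2.16896) → ×s → (-5.53566,-2.42345) → (-5.54,-2.42)
v6: (-1,5) → rotate → (-1.85693,-4.74888) → ×s → (-2.07481,-5.30608) → (-2.07,-5.31)

Cross-section at z=11: (1.22,-7.42) (3.59,-1.64) (-4.10,3.96) (-4.70,3.02) (-5.54,-2.42) (-2.07,-5.31)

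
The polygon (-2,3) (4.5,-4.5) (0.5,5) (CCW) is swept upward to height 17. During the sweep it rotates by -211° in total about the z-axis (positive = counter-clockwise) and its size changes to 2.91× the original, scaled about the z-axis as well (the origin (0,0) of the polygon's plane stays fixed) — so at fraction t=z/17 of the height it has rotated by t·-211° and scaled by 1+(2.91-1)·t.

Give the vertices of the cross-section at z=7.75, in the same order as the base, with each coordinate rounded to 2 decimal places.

t = z/height = 7.75/17 = 0.455882
s = 1 + (scale-1)·z/height = 1 + (2.91-1)·7.75/17 = 1.870735
θ = twist·z/height = -211°·7.75/17 = -96.1912° = -1.678853 rad
cos θ = -0.107846, sin θ = -0.994168 (intermediates below are computed at full precision and shown rounded to 5 d.p.)
v1: (-2,3) → rotate → (3.19820,1.66480) → ×s → (5.98298,3.11439) → (5.98,3.11)
v2: (4.5,-4.5) → rotate → (-4.95906,-3.98845) → ×s → (-9.27709,-7.46133) → (-9.28,-7.46)
v3: (0.5,5) → rotate → (4.91691,-1.03632) → ×s → (9.19825,-1.93867) → (9.20,-1.94)

Cross-section at z=7.75: (5.98,3.11) (-9.28,-7.46) (9.20,-1.94)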